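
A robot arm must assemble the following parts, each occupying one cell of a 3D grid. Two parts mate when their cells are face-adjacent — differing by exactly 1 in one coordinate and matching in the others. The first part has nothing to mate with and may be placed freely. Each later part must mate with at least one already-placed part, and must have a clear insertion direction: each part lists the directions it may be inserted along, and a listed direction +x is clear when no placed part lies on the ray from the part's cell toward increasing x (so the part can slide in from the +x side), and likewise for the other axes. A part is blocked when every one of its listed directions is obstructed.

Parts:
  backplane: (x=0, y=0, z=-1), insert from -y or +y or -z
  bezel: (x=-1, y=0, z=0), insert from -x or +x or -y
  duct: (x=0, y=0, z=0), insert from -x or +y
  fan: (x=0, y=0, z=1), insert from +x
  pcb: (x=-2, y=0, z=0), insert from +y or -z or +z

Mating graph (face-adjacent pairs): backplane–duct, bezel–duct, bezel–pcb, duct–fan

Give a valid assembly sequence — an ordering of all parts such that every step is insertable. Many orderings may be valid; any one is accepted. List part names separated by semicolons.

fan; duct; bezel; backplane; pcb

1. fan@(0, 0, 1) [+x clear] — {fan}
2. duct@(0, 0, 0) [-x clear] — {duct, fan}
3. bezel@(-1, 0, 0) [-x clear] — {bezel, duct, fan}
4. backplane@(0, 0, -1) [-y clear] — {backplane, bezel, duct, fan}
5. pcb@(-2, 0, 0) [+y clear] — {backplane, bezel, duct, fan, pcb}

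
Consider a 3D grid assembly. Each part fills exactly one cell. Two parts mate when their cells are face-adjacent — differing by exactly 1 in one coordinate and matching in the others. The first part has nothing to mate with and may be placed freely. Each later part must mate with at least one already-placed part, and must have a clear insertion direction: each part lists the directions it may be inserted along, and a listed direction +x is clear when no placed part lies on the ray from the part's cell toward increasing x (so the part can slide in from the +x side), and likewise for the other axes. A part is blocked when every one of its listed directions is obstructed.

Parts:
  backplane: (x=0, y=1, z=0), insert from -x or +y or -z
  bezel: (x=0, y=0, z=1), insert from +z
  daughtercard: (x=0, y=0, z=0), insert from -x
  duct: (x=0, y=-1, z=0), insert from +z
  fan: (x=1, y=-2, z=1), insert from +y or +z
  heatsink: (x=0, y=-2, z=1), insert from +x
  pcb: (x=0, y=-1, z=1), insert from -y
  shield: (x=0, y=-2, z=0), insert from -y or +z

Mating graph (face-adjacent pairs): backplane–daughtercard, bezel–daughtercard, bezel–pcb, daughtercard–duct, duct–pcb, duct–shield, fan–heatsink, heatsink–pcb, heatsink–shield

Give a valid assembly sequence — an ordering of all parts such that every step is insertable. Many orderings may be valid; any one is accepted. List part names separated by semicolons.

shield; duct; daughtercard; pcb; heatsink; fan; bezel; backplane

1. shield@(0, -2, 0) [-y clear] — {shield}
2. duct@(0, -1, 0) [+z clear] — {duct, shield}
3. daughtercard@(0, 0, 0) [-x clear] — {daughtercard, duct, shield}
4. pcb@(0, -1, 1) [-y clear] — {daughtercard, duct, pcb, shield}
5. heatsink@(0, -2, 1) [+x clear] — {daughtercard, duct, heatsink, pcb, shield}
6. fan@(1, -2, 1) [+y clear] — {daughtercard, duct, fan, heatsink, pcb, shield}
7. bezel@(0, 0, 1) [+z clear] — {bezel, daughtercard, duct, fan, heatsink, pcb, shield}
8. backplane@(0, 1, 0) [-x clear] — {backplane, bezel, daughtercard, duct, fan, heatsink, pcb, shield}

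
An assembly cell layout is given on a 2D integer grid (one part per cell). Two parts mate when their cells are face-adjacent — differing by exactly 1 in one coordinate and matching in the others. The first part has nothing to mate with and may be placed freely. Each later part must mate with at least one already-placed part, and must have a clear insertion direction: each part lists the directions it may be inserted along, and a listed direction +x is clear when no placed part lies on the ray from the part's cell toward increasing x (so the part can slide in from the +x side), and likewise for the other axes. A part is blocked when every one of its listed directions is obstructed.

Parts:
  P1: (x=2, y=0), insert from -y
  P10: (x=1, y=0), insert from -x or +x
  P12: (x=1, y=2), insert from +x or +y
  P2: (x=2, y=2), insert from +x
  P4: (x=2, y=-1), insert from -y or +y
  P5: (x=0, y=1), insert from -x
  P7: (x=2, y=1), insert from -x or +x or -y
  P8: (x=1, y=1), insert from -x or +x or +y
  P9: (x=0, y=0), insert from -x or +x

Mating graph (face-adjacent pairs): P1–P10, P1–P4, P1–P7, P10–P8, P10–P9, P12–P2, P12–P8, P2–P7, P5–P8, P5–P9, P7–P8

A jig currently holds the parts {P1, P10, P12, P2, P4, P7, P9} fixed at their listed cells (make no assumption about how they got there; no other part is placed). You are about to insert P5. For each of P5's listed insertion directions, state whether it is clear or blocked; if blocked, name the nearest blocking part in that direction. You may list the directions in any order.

-x: ray from P5(0, 1) has no placed part ⇒ clear

-x: clear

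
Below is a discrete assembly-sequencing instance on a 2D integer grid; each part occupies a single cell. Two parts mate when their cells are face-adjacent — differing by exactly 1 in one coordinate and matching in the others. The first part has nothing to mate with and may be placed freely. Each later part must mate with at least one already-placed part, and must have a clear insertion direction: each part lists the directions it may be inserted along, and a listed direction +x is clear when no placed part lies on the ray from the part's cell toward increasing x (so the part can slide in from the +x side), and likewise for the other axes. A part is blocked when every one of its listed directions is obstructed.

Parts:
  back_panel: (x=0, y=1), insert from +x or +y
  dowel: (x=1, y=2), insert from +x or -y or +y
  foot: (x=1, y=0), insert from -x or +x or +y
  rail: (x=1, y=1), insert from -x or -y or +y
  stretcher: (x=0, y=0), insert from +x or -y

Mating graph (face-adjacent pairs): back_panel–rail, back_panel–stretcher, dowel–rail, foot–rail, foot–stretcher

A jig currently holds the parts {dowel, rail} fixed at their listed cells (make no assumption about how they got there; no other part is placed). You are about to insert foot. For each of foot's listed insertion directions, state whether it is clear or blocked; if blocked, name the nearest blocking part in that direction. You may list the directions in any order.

-x: ray from foot(1, 0) has no placed part ⇒ clear
+x: ray from foot(1, 0) has no placed part ⇒ clear
+y: nearest on ray is rail@(1, 1) ⇒ blocked

+x: clear; +y: blocked by rail; -x: clear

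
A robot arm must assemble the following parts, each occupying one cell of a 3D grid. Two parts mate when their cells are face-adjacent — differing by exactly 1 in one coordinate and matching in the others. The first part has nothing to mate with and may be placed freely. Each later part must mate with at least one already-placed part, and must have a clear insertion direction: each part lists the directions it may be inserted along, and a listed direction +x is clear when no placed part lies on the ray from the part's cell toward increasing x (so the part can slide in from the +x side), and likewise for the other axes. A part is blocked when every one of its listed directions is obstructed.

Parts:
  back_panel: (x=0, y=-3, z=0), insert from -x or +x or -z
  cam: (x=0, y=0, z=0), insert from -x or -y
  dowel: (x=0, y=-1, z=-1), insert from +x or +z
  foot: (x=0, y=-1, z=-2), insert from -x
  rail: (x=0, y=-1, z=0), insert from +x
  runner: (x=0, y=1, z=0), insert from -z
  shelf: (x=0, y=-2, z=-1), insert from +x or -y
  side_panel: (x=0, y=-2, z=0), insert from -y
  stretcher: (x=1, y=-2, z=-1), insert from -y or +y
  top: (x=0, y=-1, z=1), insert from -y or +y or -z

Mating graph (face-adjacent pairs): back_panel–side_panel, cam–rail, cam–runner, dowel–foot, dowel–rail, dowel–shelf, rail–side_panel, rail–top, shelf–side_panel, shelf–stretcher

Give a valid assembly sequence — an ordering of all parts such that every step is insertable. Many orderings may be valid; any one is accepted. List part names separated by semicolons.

1. stretcher@(1, -2, -1) [-y clear] — {stretcher}
2. shelf@(0, -2, -1) [-y clear] — {shelf, stretcher}
3. side_panel@(0, -2, 0) [-y clear] — {shelf, side_panel, stretcher}
4. dowel@(0, -1, -1) [+x clear] — {dowel, shelf, side_panel, stretcher}
5. rail@(0, -1, 0) [+x clear] — {dowel, rail, shelf, side_panel, stretcher}
6. back_panel@(0, -3, 0) [-x clear] — {back_panel, dowel, rail, shelf, side_panel, stretcher}
7. top@(0, -1, 1) [-y clear] — {back_panel, dowel, rail, shelf, side_panel, stretcher, top}
8. foot@(0, -1, -2) [-x clear] — {back_panel, dowel, foot, rail, shelf, side_panel, stretcher, top}
9. cam@(0, 0, 0) [-x clear] — {back_panel, cam, dowel, foot, rail, shelf, side_panel, stretcher, top}
10. runner@(0, 1, 0) [-z clear] — {back_panel, cam, dowel, foot, rail, runner, shelf, side_panel, stretcher, top}

stretcher; shelf; side_panel; dowel; rail; back_panel; top; foot; cam; runner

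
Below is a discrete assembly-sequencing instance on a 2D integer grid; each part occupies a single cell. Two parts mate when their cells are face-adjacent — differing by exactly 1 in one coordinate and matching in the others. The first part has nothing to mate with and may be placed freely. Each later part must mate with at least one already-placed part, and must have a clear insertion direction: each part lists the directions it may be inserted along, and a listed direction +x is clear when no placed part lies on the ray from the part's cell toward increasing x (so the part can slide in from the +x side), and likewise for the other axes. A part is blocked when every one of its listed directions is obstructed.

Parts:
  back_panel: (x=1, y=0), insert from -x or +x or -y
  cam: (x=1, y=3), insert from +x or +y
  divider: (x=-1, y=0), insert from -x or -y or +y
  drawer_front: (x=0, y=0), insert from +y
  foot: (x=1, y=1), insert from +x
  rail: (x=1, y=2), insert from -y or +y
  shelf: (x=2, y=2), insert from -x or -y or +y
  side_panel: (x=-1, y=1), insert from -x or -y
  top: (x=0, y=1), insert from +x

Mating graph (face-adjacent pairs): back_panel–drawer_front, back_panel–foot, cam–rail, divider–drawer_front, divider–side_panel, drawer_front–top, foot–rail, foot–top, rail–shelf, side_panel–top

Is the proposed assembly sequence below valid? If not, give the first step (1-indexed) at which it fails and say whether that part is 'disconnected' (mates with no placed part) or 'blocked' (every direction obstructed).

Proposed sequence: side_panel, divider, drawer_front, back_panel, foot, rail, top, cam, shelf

1. side_panel@(-1, 1) [-x clear] — {side_panel}
2. divider@(-1, 0) [-x clear] — {divider, side_panel}
3. drawer_front@(0, 0) [+y clear] — {divider, drawer_front, side_panel}
4. back_panel@(1, 0) [+x clear] — {back_panel, divider, drawer_front, side_panel}
5. foot@(1, 1) [+x clear] — {back_panel, divider, drawer_front, foot, side_panel}
6. rail@(1, 2) [+y clear] — {back_panel, divider, drawer_front, foot, rail, side_panel}
7. top@(0, 1) — +x all obstructed ⇒ blocked

Invalid at step 7 (blocked)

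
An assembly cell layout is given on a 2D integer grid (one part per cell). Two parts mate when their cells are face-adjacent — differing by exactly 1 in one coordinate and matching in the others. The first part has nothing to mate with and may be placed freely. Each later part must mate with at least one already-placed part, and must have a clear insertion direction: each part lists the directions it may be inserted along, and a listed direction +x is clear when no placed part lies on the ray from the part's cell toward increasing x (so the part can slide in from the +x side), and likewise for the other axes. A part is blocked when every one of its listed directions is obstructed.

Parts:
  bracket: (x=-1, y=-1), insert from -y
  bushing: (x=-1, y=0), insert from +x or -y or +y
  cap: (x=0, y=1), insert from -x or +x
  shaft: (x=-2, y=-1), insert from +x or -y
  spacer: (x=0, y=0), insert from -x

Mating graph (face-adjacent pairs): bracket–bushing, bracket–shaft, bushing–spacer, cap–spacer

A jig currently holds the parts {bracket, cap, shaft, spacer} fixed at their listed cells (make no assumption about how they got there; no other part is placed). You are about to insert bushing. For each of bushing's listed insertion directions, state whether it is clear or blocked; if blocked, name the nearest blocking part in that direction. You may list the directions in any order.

+x: nearest on ray is spacer@(0, 0) ⇒ blocked
-y: nearest on ray is bracket@(-1, -1) ⇒ blocked
+y: ray from bushing(-1, 0) has no placed part ⇒ clear

+x: blocked by spacer; +y: clear; -y: blocked by bracket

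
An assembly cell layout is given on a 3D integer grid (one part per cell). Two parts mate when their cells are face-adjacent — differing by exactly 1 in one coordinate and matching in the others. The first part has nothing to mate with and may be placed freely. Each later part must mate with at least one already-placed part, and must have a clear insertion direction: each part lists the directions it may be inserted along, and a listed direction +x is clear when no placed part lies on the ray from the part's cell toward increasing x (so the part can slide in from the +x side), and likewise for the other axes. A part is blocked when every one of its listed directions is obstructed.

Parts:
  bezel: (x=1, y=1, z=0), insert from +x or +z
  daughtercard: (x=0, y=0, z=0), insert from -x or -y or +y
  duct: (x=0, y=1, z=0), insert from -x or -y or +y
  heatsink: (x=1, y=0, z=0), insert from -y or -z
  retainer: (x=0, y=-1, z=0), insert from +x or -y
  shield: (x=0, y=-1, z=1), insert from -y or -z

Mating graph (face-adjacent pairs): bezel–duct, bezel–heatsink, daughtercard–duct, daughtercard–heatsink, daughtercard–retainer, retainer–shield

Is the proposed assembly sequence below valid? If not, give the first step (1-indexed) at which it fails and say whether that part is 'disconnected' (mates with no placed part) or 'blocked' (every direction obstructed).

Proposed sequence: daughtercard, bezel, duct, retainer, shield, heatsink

1. daughtercard@(0, 0, 0) [-x clear] — {daughtercard}
2. bezel@(1, 1, 0) — no placed neighbour ⇒ disconnected

Invalid at step 2 (disconnected)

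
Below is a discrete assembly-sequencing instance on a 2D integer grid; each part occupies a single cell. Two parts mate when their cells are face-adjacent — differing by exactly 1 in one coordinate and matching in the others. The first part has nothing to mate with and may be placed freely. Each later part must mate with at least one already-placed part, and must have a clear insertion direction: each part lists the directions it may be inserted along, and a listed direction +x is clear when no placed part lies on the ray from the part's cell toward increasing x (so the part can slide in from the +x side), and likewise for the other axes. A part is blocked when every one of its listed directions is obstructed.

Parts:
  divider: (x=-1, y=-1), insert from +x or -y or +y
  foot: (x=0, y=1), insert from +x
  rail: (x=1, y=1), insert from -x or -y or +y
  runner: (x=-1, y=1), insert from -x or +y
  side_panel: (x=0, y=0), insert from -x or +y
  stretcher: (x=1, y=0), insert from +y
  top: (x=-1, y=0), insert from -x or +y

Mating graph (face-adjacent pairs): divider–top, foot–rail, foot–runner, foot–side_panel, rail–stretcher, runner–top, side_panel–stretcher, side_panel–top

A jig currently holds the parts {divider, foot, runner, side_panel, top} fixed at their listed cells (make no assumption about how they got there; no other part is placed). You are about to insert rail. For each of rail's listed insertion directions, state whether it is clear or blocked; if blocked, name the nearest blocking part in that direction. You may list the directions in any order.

+y: clear; -x: blocked by foot; -y: clear

-x: nearest on ray is foot@(0, 1) ⇒ blocked
-y: ray from rail(1, 1) has no placed part ⇒ clear
+y: ray from rail(1, 1) has no placed part ⇒ clear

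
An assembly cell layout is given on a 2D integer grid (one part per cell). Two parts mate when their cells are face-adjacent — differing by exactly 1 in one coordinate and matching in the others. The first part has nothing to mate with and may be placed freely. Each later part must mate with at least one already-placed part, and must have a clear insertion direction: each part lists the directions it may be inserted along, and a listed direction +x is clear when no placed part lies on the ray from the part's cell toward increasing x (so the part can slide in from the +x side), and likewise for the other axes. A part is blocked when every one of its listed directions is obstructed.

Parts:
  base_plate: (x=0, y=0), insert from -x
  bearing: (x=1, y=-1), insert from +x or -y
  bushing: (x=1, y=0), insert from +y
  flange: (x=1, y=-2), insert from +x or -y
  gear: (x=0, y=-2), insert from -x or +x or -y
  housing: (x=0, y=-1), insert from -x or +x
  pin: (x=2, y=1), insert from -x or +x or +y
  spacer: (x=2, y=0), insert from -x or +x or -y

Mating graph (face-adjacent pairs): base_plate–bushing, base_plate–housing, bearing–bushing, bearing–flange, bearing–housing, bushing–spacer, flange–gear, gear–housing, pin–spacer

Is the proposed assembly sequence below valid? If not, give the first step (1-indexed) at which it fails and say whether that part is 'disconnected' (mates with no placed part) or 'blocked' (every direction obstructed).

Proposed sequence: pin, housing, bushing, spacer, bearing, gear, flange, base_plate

Invalid at step 2 (disconnected)

1. pin@(2, 1) [-x clear] — {pin}
2. housing@(0, -1) — no placed neighbour ⇒ disconnected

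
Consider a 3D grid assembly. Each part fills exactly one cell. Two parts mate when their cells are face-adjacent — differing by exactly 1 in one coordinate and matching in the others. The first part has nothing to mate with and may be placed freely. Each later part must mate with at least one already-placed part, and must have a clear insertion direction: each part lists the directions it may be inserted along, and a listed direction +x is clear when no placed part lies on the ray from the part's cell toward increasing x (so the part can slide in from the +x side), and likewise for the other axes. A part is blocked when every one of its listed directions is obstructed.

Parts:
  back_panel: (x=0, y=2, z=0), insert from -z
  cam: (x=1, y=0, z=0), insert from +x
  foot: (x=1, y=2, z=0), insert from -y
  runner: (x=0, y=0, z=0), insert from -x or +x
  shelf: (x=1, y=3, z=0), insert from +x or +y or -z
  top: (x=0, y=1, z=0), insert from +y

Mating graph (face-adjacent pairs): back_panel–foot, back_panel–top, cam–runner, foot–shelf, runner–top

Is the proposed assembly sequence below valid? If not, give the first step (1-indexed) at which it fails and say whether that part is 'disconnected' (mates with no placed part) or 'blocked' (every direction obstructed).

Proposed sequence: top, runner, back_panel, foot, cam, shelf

Valid

1. top@(0, 1, 0) [+y clear] — {top}
2. runner@(0, 0, 0) [-x clear] — {runner, top}
3. back_panel@(0, 2, 0) [-z clear] — {back_panel, runner, top}
4. foot@(1, 2, 0) [-y clear] — {back_panel, foot, runner, top}
5. cam@(1, 0, 0) [+x clear] — {back_panel, cam, foot, runner, top}
6. shelf@(1, 3, 0) [+x clear] — {back_panel, cam, foot, runner, shelf, top}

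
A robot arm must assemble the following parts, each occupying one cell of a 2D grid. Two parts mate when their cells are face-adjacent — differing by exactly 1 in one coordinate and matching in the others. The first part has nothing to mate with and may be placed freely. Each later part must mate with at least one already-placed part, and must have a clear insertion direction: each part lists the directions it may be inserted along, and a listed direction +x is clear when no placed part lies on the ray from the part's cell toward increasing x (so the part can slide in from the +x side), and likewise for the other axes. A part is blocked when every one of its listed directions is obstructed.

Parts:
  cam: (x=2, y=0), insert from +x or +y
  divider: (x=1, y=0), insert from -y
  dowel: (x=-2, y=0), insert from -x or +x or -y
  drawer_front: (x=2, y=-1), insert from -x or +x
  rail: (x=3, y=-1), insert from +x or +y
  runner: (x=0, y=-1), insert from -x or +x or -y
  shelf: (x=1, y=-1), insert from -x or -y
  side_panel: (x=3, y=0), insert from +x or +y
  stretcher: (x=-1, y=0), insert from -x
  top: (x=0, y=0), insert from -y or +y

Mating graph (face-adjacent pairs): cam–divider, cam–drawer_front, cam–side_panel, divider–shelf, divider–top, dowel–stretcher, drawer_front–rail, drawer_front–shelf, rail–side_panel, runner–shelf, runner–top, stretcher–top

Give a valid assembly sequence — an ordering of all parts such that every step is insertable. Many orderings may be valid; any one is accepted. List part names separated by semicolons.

drawer_front; rail; side_panel; cam; divider; top; runner; stretcher; shelf; dowel

1. drawer_front@(2, -1) [-x clear] — {drawer_front}
2. rail@(3, -1) [+x clear] — {drawer_front, rail}
3. side_panel@(3, 0) [+x clear] — {drawer_front, rail, side_panel}
4. cam@(2, 0) [+y clear] — {cam, drawer_front, rail, side_panel}
5. divider@(1, 0) [-y clear] — {cam, divider, drawer_front, rail, side_panel}
6. top@(0, 0) [-y clear] — {cam, divider, drawer_front, rail, side_panel, top}
7. runner@(0, -1) [-x clear] — {cam, divider, drawer_front, rail, runner, side_panel, top}
8. stretcher@(-1, 0) [-x clear] — {cam, divider, drawer_front, rail, runner, side_panel, stretcher, top}
9. shelf@(1, -1) [-y clear] — {cam, divider, drawer_front, rail, runner, shelf, side_panel, stretcher, top}
10. dowel@(-2, 0) [-x clear] — {cam, divider, dowel, drawer_front, rail, runner, shelf, side_panel, stretcher, top}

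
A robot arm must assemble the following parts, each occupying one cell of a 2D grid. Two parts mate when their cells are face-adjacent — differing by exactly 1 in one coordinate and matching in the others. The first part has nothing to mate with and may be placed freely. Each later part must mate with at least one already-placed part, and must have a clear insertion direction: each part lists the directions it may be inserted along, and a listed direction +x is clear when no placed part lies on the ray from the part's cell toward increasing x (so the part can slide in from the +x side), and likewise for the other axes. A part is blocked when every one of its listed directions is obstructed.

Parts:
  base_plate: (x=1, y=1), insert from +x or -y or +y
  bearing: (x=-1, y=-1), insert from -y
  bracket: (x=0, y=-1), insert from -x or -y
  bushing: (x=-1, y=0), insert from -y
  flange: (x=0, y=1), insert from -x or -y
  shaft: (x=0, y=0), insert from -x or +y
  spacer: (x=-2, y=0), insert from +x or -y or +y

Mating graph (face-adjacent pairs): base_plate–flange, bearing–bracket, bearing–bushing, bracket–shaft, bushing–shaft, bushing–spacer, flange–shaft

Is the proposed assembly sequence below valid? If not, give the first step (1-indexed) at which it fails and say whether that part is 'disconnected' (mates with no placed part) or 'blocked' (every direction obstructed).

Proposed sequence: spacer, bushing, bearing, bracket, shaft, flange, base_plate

Valid

1. spacer@(-2, 0) [+x clear] — {spacer}
2. bushing@(-1, 0) [-y clear] — {bushing, spacer}
3. bearing@(-1, -1) [-y clear] — {bearing, bushing, spacer}
4. bracket@(0, -1) [-y clear] — {bearing, bracket, bushing, spacer}
5. shaft@(0, 0) [+y clear] — {bearing, bracket, bushing, shaft, spacer}
6. flange@(0, 1) [-x clear] — {bearing, bracket, bushing, flange, shaft, spacer}
7. base_plate@(1, 1) [+x clear] — {base_plate, bearing, bracket, bushing, flange, shaft, spacer}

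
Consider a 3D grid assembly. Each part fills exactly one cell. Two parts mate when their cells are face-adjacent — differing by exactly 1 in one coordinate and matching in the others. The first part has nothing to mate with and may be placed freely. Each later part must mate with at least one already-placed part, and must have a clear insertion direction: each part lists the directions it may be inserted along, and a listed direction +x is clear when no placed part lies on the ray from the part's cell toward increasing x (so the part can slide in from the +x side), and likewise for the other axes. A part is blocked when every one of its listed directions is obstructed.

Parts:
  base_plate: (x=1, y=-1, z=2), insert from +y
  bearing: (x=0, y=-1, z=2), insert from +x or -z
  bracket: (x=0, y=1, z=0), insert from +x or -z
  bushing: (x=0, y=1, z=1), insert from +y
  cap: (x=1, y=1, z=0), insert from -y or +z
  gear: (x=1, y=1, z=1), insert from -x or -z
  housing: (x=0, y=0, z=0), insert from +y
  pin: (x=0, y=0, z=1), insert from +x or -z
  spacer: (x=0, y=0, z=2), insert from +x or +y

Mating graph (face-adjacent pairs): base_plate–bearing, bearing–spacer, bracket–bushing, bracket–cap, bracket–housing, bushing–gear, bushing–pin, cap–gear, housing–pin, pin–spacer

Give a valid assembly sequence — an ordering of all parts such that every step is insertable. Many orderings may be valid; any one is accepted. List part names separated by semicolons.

spacer; pin; bushing; gear; cap; housing; bracket; bearing; base_plate

1. spacer@(0, 0, 2) [+x clear] — {spacer}
2. pin@(0, 0, 1) [+x clear] — {pin, spacer}
3. bushing@(0, 1, 1) [+y clear] — {bushing, pin, spacer}
4. gear@(1, 1, 1) [-z clear] — {bushing, gear, pin, spacer}
5. cap@(1, 1, 0) [-y clear] — {bushing, cap, gear, pin, spacer}
6. housing@(0, 0, 0) [+y clear] — {bushing, cap, gear, housing, pin, spacer}
7. bracket@(0, 1, 0) [-z clear] — {bracket, bushing, cap, gear, housing, pin, spacer}
8. bearing@(0, -1, 2) [+x clear] — {bearing, bracket, bushing, cap, gear, housing, pin, spacer}
9. base_plate@(1, -1, 2) [+y clear] — {base_plate, bearing, bracket, bushing, cap, gear, housing, pin, spacer}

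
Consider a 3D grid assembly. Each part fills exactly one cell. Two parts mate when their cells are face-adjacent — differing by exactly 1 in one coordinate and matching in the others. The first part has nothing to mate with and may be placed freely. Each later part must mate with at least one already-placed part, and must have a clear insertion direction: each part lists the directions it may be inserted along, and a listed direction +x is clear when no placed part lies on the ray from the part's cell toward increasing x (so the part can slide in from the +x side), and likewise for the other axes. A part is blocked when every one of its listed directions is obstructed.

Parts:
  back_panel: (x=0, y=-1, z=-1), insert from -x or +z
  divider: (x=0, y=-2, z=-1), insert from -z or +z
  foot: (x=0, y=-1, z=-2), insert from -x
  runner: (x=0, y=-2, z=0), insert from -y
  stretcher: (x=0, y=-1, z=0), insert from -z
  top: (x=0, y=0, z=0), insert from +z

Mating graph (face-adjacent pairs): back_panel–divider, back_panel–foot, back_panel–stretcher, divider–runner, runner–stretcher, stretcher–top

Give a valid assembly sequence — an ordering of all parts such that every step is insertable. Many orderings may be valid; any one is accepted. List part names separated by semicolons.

divider; runner; stretcher; back_panel; foot; top

1. divider@(0, -2, -1) [-z clear] — {divider}
2. runner@(0, -2, 0) [-y clear] — {divider, runner}
3. stretcher@(0, -1, 0) [-z clear] — {divider, runner, stretcher}
4. back_panel@(0, -1, -1) [-x clear] — {back_panel, divider, runner, stretcher}
5. foot@(0, -1, -2) [-x clear] — {back_panel, divider, foot, runner, stretcher}
6. top@(0, 0, 0) [+z clear] — {back_panel, divider, foot, runner, stretcher, top}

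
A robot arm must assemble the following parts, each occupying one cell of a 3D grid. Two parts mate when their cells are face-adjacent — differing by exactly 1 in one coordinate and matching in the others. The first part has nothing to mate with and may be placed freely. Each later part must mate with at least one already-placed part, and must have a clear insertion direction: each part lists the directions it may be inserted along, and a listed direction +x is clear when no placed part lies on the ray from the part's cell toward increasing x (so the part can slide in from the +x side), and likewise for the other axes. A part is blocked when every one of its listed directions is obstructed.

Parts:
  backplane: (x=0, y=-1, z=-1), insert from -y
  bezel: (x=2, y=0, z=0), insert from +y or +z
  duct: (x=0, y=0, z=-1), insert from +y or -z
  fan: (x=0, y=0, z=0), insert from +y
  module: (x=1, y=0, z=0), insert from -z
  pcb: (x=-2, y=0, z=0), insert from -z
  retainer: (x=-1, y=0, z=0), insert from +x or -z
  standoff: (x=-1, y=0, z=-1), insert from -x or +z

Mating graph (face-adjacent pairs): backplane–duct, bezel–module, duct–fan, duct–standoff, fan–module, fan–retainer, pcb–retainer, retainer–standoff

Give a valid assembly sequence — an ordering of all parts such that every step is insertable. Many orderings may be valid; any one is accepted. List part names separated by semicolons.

bezel; module; fan; duct; retainer; pcb; backplane; standoff

1. bezel@(2, 0, 0) [+y clear] — {bezel}
2. module@(1, 0, 0) [-z clear] — {bezel, module}
3. fan@(0, 0, 0) [+y clear] — {bezel, fan, module}
4. duct@(0, 0, -1) [+y clear] — {bezel, duct, fan, module}
5. retainer@(-1, 0, 0) [-z clear] — {bezel, duct, fan, module, retainer}
6. pcb@(-2, 0, 0) [-z clear] — {bezel, duct, fan, module, pcb, retainer}
7. backplane@(0, -1, -1) [-y clear] — {backplane, bezel, duct, fan, module, pcb, retainer}
8. standoff@(-1, 0, -1) [-x clear] — {backplane, bezel, duct, fan, module, pcb, retainer, standoff}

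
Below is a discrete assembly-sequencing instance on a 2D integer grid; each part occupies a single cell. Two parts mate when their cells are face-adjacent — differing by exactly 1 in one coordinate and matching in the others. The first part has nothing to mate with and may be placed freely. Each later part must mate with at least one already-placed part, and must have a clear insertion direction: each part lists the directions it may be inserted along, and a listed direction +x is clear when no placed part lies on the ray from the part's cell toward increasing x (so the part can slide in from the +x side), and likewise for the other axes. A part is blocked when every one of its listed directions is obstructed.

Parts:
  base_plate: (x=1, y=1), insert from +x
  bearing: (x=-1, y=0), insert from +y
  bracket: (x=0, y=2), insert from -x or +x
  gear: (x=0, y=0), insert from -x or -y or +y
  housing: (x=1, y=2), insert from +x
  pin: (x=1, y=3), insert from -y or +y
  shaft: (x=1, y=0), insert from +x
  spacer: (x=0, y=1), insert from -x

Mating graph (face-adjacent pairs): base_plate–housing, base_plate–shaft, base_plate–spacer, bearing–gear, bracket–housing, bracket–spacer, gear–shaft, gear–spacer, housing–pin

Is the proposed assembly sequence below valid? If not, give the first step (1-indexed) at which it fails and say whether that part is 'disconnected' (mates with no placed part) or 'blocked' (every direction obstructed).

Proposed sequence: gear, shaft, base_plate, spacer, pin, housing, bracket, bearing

1. gear@(0, 0) [-x clear] — {gear}
2. shaft@(1, 0) [+x clear] — {gear, shaft}
3. base_plate@(1, 1) [+x clear] — {base_plate, gear, shaft}
4. spacer@(0, 1) [-x clear] — {base_plate, gear, shaft, spacer}
5. pin@(1, 3) — no placed neighbour ⇒ disconnected

Invalid at step 5 (disconnected)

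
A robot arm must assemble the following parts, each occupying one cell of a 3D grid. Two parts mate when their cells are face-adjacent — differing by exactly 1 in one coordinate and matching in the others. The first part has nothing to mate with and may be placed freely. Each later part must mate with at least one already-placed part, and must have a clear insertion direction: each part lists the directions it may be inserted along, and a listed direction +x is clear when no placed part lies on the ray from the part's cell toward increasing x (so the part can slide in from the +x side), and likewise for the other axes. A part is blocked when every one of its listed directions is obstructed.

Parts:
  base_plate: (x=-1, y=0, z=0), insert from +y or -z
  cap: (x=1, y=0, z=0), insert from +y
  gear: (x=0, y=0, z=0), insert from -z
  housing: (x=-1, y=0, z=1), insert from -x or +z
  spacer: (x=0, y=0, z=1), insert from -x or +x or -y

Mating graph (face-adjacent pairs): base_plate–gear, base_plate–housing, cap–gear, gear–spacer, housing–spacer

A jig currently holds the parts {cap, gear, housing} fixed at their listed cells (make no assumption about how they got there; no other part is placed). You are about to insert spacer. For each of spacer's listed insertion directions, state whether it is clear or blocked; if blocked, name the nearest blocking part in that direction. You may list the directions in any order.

+x: clear; -x: blocked by housing; -y: clear

-x: nearest on ray is housing@(-1, 0, 1) ⇒ blocked
+x: ray from spacer(0, 0, 1) has no placed part ⇒ clear
-y: ray from spacer(0, 0, 1) has no placed part ⇒ clear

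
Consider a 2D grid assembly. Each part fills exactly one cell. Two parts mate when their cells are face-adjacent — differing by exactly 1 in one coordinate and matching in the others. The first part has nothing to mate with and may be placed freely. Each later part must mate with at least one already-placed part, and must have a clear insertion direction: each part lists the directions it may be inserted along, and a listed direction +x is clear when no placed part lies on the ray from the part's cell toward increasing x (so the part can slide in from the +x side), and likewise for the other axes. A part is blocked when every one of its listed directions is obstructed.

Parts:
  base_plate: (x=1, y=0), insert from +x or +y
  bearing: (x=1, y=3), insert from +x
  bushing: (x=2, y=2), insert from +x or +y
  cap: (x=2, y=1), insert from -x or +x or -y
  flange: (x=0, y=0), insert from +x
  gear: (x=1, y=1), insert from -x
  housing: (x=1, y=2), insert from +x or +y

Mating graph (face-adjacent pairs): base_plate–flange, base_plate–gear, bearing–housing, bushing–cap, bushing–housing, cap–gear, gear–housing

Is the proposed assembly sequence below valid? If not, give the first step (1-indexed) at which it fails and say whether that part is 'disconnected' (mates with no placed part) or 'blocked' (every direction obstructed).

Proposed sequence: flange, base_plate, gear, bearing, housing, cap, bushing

Invalid at step 4 (disconnected)

1. flange@(0, 0) [+x clear] — {flange}
2. base_plate@(1, 0) [+x clear] — {base_plate, flange}
3. gear@(1, 1) [-x clear] — {base_plate, flange, gear}
4. bearing@(1, 3) — no placed neighbour ⇒ disconnected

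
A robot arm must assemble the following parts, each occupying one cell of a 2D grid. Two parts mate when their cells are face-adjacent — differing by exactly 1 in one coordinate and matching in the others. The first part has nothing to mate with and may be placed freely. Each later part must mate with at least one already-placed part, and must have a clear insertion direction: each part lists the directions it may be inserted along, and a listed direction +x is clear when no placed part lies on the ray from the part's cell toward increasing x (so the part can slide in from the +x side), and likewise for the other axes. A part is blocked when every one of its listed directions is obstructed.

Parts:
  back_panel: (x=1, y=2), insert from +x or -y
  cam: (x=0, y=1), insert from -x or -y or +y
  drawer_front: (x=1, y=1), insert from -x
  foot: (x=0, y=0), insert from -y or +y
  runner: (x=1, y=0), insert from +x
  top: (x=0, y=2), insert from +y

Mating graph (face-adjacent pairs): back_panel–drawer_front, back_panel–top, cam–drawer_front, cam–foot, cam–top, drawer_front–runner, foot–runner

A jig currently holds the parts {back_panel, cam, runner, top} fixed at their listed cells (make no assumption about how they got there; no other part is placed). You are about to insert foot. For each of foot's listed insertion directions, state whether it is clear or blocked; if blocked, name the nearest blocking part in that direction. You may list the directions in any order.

-y: ray from foot(0, 0) has no placed part ⇒ clear
+y: nearest on ray is cam@(0, 1) ⇒ blocked

+y: blocked by cam; -y: clear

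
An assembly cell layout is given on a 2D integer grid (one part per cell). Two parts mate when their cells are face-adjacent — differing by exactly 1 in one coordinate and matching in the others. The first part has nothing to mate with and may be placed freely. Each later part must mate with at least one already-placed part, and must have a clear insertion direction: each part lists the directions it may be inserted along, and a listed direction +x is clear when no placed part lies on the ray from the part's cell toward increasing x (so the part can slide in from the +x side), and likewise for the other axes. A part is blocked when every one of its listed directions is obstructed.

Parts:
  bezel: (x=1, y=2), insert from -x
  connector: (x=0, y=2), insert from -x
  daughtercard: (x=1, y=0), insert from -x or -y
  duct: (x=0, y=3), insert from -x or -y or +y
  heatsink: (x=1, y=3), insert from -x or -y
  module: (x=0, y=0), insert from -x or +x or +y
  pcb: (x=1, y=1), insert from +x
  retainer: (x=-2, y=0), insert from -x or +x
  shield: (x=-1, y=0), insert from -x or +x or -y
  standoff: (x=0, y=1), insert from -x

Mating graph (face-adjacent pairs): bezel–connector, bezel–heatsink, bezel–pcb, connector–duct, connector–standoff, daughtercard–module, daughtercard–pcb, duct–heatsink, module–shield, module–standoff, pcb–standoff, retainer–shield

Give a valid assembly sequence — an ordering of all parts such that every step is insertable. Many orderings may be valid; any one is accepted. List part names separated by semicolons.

1. module@(0, 0) [-x clear] — {module}
2. standoff@(0, 1) [-x clear] — {module, standoff}
3. pcb@(1, 1) [+x clear] — {module, pcb, standoff}
4. daughtercard@(1, 0) [-y clear] — {daughtercard, module, pcb, standoff}
5. shield@(-1, 0) [-x clear] — {daughtercard, module, pcb, shield, standoff}
6. bezel@(1, 2) [-x clear] — {bezel, daughtercard, module, pcb, shield, standoff}
7. heatsink@(1, 3) [-x clear] — {bezel, daughtercard, heatsink, module, pcb, shield, standoff}
8. connector@(0, 2) [-x clear] — {bezel, connector, daughtercard, heatsink, module, pcb, shield, standoff}
9. duct@(0, 3) [-x clear] — {bezel, connector, daughtercard, duct, heatsink, module, pcb, shield, standoff}
10. retainer@(-2, 0) [-x clear] — {bezel, connector, daughtercard, duct, heatsink, module, pcb, retainer, shield, standoff}

module; standoff; pcb; daughtercard; shield; bezel; heatsink; connector; duct; retainer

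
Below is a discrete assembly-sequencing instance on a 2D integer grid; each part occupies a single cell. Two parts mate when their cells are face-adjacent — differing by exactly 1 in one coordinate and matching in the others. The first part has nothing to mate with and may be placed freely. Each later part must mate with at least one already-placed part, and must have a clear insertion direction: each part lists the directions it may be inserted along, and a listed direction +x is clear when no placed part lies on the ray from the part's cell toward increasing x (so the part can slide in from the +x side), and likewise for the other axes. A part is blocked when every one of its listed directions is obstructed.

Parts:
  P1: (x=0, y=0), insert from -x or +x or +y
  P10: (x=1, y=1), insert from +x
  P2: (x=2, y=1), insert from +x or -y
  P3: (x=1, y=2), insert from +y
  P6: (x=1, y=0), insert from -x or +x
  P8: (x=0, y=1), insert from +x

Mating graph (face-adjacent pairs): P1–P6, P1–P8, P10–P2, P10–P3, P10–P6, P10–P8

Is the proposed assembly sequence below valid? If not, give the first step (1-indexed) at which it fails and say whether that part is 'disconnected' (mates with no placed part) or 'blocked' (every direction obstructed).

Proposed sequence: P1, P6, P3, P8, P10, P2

Invalid at step 3 (disconnected)

1. P1@(0, 0) [-x clear] — {P1}
2. P6@(1, 0) [+x clear] — {P1, P6}
3. P3@(1, 2) — no placed neighbour ⇒ disconnected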